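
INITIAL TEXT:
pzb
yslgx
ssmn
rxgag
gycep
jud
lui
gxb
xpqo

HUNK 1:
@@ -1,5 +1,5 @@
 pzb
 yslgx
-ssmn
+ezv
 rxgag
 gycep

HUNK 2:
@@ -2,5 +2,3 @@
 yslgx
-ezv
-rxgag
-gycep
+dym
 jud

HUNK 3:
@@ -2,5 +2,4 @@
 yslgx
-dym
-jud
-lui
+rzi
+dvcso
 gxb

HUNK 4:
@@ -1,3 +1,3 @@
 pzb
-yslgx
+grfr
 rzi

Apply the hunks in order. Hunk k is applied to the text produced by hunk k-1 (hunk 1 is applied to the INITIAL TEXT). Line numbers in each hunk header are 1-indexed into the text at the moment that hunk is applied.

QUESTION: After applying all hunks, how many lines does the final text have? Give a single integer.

Answer: 6

Derivation:
Hunk 1: at line 1 remove [ssmn] add [ezv] -> 9 lines: pzb yslgx ezv rxgag gycep jud lui gxb xpqo
Hunk 2: at line 2 remove [ezv,rxgag,gycep] add [dym] -> 7 lines: pzb yslgx dym jud lui gxb xpqo
Hunk 3: at line 2 remove [dym,jud,lui] add [rzi,dvcso] -> 6 lines: pzb yslgx rzi dvcso gxb xpqo
Hunk 4: at line 1 remove [yslgx] add [grfr] -> 6 lines: pzb grfr rzi dvcso gxb xpqo
Final line count: 6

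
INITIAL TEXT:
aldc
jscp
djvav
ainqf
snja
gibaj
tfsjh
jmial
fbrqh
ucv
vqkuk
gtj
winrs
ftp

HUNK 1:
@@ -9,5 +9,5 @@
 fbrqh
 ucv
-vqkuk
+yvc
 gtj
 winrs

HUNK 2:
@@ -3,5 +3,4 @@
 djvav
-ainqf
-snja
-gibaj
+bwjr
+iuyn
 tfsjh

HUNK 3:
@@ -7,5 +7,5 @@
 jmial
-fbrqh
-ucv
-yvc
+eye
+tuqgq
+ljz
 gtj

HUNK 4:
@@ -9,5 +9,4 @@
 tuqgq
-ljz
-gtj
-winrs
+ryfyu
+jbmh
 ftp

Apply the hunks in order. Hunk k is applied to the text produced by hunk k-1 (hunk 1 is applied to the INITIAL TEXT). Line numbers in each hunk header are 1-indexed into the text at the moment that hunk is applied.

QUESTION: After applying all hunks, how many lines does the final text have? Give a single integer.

Hunk 1: at line 9 remove [vqkuk] add [yvc] -> 14 lines: aldc jscp djvav ainqf snja gibaj tfsjh jmial fbrqh ucv yvc gtj winrs ftp
Hunk 2: at line 3 remove [ainqf,snja,gibaj] add [bwjr,iuyn] -> 13 lines: aldc jscp djvav bwjr iuyn tfsjh jmial fbrqh ucv yvc gtj winrs ftp
Hunk 3: at line 7 remove [fbrqh,ucv,yvc] add [eye,tuqgq,ljz] -> 13 lines: aldc jscp djvav bwjr iuyn tfsjh jmial eye tuqgq ljz gtj winrs ftp
Hunk 4: at line 9 remove [ljz,gtj,winrs] add [ryfyu,jbmh] -> 12 lines: aldc jscp djvav bwjr iuyn tfsjh jmial eye tuqgq ryfyu jbmh ftp
Final line count: 12

Answer: 12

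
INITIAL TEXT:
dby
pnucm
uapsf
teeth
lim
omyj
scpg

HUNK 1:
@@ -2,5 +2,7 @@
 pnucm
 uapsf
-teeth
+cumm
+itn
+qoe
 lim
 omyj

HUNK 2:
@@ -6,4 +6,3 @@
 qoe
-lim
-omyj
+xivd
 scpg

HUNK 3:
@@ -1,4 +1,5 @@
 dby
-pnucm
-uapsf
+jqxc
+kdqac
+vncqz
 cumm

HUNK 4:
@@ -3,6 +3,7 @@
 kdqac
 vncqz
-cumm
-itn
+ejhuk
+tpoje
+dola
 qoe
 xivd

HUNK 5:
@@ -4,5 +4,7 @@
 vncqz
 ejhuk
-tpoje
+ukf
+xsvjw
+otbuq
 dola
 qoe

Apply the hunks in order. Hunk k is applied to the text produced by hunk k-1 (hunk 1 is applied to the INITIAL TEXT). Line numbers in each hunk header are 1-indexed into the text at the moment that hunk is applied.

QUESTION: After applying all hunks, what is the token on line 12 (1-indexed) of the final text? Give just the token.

Hunk 1: at line 2 remove [teeth] add [cumm,itn,qoe] -> 9 lines: dby pnucm uapsf cumm itn qoe lim omyj scpg
Hunk 2: at line 6 remove [lim,omyj] add [xivd] -> 8 lines: dby pnucm uapsf cumm itn qoe xivd scpg
Hunk 3: at line 1 remove [pnucm,uapsf] add [jqxc,kdqac,vncqz] -> 9 lines: dby jqxc kdqac vncqz cumm itn qoe xivd scpg
Hunk 4: at line 3 remove [cumm,itn] add [ejhuk,tpoje,dola] -> 10 lines: dby jqxc kdqac vncqz ejhuk tpoje dola qoe xivd scpg
Hunk 5: at line 4 remove [tpoje] add [ukf,xsvjw,otbuq] -> 12 lines: dby jqxc kdqac vncqz ejhuk ukf xsvjw otbuq dola qoe xivd scpg
Final line 12: scpg

Answer: scpg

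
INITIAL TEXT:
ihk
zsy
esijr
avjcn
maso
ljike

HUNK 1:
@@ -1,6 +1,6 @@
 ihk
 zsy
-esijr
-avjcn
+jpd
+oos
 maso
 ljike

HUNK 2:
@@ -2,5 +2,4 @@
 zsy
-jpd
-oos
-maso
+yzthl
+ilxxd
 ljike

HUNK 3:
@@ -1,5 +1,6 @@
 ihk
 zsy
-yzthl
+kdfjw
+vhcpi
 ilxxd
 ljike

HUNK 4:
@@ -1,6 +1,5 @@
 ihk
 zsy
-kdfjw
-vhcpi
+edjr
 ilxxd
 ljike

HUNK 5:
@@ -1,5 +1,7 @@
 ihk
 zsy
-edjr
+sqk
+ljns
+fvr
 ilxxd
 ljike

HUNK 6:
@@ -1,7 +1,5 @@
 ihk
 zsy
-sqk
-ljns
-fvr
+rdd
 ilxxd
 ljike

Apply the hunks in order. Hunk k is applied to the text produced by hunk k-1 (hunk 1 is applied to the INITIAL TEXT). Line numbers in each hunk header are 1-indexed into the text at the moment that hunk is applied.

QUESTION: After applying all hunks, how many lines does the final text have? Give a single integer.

Answer: 5

Derivation:
Hunk 1: at line 1 remove [esijr,avjcn] add [jpd,oos] -> 6 lines: ihk zsy jpd oos maso ljike
Hunk 2: at line 2 remove [jpd,oos,maso] add [yzthl,ilxxd] -> 5 lines: ihk zsy yzthl ilxxd ljike
Hunk 3: at line 1 remove [yzthl] add [kdfjw,vhcpi] -> 6 lines: ihk zsy kdfjw vhcpi ilxxd ljike
Hunk 4: at line 1 remove [kdfjw,vhcpi] add [edjr] -> 5 lines: ihk zsy edjr ilxxd ljike
Hunk 5: at line 1 remove [edjr] add [sqk,ljns,fvr] -> 7 lines: ihk zsy sqk ljns fvr ilxxd ljike
Hunk 6: at line 1 remove [sqk,ljns,fvr] add [rdd] -> 5 lines: ihk zsy rdd ilxxd ljike
Final line count: 5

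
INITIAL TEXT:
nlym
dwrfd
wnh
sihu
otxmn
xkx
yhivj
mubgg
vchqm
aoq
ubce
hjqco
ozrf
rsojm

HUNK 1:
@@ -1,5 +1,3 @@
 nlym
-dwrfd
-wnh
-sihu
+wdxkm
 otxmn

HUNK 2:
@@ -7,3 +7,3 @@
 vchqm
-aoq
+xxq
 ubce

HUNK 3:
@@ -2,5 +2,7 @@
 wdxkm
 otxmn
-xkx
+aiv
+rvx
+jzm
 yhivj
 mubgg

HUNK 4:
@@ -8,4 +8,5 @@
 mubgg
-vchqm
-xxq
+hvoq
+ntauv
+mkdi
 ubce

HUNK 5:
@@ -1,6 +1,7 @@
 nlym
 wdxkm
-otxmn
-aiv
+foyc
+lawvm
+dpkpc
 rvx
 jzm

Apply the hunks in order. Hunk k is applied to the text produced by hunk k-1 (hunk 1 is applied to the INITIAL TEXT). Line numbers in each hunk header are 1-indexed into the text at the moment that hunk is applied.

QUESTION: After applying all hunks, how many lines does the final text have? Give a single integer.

Answer: 16

Derivation:
Hunk 1: at line 1 remove [dwrfd,wnh,sihu] add [wdxkm] -> 12 lines: nlym wdxkm otxmn xkx yhivj mubgg vchqm aoq ubce hjqco ozrf rsojm
Hunk 2: at line 7 remove [aoq] add [xxq] -> 12 lines: nlym wdxkm otxmn xkx yhivj mubgg vchqm xxq ubce hjqco ozrf rsojm
Hunk 3: at line 2 remove [xkx] add [aiv,rvx,jzm] -> 14 lines: nlym wdxkm otxmn aiv rvx jzm yhivj mubgg vchqm xxq ubce hjqco ozrf rsojm
Hunk 4: at line 8 remove [vchqm,xxq] add [hvoq,ntauv,mkdi] -> 15 lines: nlym wdxkm otxmn aiv rvx jzm yhivj mubgg hvoq ntauv mkdi ubce hjqco ozrf rsojm
Hunk 5: at line 1 remove [otxmn,aiv] add [foyc,lawvm,dpkpc] -> 16 lines: nlym wdxkm foyc lawvm dpkpc rvx jzm yhivj mubgg hvoq ntauv mkdi ubce hjqco ozrf rsojm
Final line count: 16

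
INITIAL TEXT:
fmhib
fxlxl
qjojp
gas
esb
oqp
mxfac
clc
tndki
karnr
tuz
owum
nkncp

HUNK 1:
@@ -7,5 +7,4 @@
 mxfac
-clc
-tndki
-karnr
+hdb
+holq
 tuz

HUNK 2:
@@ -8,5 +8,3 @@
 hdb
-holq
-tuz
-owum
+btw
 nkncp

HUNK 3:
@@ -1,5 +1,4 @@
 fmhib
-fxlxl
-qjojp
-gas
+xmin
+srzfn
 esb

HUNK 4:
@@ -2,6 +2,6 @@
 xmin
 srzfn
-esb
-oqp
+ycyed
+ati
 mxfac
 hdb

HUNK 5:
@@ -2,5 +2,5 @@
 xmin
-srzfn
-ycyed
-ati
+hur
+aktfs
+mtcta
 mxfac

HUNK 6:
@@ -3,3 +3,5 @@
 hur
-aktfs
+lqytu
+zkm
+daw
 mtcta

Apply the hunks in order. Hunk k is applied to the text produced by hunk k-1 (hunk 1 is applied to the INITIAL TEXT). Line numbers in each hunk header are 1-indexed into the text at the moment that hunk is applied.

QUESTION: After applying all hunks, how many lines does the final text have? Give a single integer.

Answer: 11

Derivation:
Hunk 1: at line 7 remove [clc,tndki,karnr] add [hdb,holq] -> 12 lines: fmhib fxlxl qjojp gas esb oqp mxfac hdb holq tuz owum nkncp
Hunk 2: at line 8 remove [holq,tuz,owum] add [btw] -> 10 lines: fmhib fxlxl qjojp gas esb oqp mxfac hdb btw nkncp
Hunk 3: at line 1 remove [fxlxl,qjojp,gas] add [xmin,srzfn] -> 9 lines: fmhib xmin srzfn esb oqp mxfac hdb btw nkncp
Hunk 4: at line 2 remove [esb,oqp] add [ycyed,ati] -> 9 lines: fmhib xmin srzfn ycyed ati mxfac hdb btw nkncp
Hunk 5: at line 2 remove [srzfn,ycyed,ati] add [hur,aktfs,mtcta] -> 9 lines: fmhib xmin hur aktfs mtcta mxfac hdb btw nkncp
Hunk 6: at line 3 remove [aktfs] add [lqytu,zkm,daw] -> 11 lines: fmhib xmin hur lqytu zkm daw mtcta mxfac hdb btw nkncp
Final line count: 11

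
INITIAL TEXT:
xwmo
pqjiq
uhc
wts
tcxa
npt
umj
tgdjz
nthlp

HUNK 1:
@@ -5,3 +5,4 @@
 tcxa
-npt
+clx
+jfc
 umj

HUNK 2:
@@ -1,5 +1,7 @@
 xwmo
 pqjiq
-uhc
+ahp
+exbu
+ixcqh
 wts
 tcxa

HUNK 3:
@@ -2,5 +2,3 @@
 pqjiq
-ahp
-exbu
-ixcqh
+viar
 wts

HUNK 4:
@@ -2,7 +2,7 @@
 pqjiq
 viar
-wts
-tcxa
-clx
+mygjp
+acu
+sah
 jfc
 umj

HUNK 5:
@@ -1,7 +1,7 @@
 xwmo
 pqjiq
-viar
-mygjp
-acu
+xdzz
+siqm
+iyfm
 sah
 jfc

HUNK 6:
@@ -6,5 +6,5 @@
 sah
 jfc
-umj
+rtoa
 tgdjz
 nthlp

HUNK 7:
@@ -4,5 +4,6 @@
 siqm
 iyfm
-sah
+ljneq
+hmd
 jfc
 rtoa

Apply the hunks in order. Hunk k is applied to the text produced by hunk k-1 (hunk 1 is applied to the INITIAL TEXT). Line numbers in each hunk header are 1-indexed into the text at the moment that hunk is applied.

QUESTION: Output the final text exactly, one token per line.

Answer: xwmo
pqjiq
xdzz
siqm
iyfm
ljneq
hmd
jfc
rtoa
tgdjz
nthlp

Derivation:
Hunk 1: at line 5 remove [npt] add [clx,jfc] -> 10 lines: xwmo pqjiq uhc wts tcxa clx jfc umj tgdjz nthlp
Hunk 2: at line 1 remove [uhc] add [ahp,exbu,ixcqh] -> 12 lines: xwmo pqjiq ahp exbu ixcqh wts tcxa clx jfc umj tgdjz nthlp
Hunk 3: at line 2 remove [ahp,exbu,ixcqh] add [viar] -> 10 lines: xwmo pqjiq viar wts tcxa clx jfc umj tgdjz nthlp
Hunk 4: at line 2 remove [wts,tcxa,clx] add [mygjp,acu,sah] -> 10 lines: xwmo pqjiq viar mygjp acu sah jfc umj tgdjz nthlp
Hunk 5: at line 1 remove [viar,mygjp,acu] add [xdzz,siqm,iyfm] -> 10 lines: xwmo pqjiq xdzz siqm iyfm sah jfc umj tgdjz nthlp
Hunk 6: at line 6 remove [umj] add [rtoa] -> 10 lines: xwmo pqjiq xdzz siqm iyfm sah jfc rtoa tgdjz nthlp
Hunk 7: at line 4 remove [sah] add [ljneq,hmd] -> 11 lines: xwmo pqjiq xdzz siqm iyfm ljneq hmd jfc rtoa tgdjz nthlp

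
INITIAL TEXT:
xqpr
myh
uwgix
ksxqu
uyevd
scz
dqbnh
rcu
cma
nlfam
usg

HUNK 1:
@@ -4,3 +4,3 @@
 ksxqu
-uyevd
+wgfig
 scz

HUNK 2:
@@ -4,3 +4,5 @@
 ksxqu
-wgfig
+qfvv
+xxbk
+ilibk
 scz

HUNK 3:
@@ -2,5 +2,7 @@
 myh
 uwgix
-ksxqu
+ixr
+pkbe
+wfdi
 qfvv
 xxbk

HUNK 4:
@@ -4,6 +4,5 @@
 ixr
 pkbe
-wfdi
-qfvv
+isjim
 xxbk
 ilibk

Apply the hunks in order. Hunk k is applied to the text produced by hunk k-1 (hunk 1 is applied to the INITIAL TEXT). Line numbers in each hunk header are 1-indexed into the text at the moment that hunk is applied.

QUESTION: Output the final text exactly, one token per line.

Hunk 1: at line 4 remove [uyevd] add [wgfig] -> 11 lines: xqpr myh uwgix ksxqu wgfig scz dqbnh rcu cma nlfam usg
Hunk 2: at line 4 remove [wgfig] add [qfvv,xxbk,ilibk] -> 13 lines: xqpr myh uwgix ksxqu qfvv xxbk ilibk scz dqbnh rcu cma nlfam usg
Hunk 3: at line 2 remove [ksxqu] add [ixr,pkbe,wfdi] -> 15 lines: xqpr myh uwgix ixr pkbe wfdi qfvv xxbk ilibk scz dqbnh rcu cma nlfam usg
Hunk 4: at line 4 remove [wfdi,qfvv] add [isjim] -> 14 lines: xqpr myh uwgix ixr pkbe isjim xxbk ilibk scz dqbnh rcu cma nlfam usg

Answer: xqpr
myh
uwgix
ixr
pkbe
isjim
xxbk
ilibk
scz
dqbnh
rcu
cma
nlfam
usg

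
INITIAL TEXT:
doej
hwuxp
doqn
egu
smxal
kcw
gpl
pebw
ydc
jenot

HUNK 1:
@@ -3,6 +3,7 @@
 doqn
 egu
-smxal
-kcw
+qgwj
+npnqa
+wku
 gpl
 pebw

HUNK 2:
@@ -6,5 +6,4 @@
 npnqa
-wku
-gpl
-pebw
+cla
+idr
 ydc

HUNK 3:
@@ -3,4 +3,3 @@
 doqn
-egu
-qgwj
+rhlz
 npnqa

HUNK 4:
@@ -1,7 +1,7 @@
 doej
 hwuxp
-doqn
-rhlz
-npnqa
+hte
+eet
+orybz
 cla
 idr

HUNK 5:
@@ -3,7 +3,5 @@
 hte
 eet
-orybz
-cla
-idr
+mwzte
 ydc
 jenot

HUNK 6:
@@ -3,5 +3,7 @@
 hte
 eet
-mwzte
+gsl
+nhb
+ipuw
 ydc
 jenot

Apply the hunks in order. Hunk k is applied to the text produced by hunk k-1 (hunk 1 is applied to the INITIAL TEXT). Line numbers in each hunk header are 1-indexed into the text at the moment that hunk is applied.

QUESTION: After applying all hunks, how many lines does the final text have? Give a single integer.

Hunk 1: at line 3 remove [smxal,kcw] add [qgwj,npnqa,wku] -> 11 lines: doej hwuxp doqn egu qgwj npnqa wku gpl pebw ydc jenot
Hunk 2: at line 6 remove [wku,gpl,pebw] add [cla,idr] -> 10 lines: doej hwuxp doqn egu qgwj npnqa cla idr ydc jenot
Hunk 3: at line 3 remove [egu,qgwj] add [rhlz] -> 9 lines: doej hwuxp doqn rhlz npnqa cla idr ydc jenot
Hunk 4: at line 1 remove [doqn,rhlz,npnqa] add [hte,eet,orybz] -> 9 lines: doej hwuxp hte eet orybz cla idr ydc jenot
Hunk 5: at line 3 remove [orybz,cla,idr] add [mwzte] -> 7 lines: doej hwuxp hte eet mwzte ydc jenot
Hunk 6: at line 3 remove [mwzte] add [gsl,nhb,ipuw] -> 9 lines: doej hwuxp hte eet gsl nhb ipuw ydc jenot
Final line count: 9

Answer: 9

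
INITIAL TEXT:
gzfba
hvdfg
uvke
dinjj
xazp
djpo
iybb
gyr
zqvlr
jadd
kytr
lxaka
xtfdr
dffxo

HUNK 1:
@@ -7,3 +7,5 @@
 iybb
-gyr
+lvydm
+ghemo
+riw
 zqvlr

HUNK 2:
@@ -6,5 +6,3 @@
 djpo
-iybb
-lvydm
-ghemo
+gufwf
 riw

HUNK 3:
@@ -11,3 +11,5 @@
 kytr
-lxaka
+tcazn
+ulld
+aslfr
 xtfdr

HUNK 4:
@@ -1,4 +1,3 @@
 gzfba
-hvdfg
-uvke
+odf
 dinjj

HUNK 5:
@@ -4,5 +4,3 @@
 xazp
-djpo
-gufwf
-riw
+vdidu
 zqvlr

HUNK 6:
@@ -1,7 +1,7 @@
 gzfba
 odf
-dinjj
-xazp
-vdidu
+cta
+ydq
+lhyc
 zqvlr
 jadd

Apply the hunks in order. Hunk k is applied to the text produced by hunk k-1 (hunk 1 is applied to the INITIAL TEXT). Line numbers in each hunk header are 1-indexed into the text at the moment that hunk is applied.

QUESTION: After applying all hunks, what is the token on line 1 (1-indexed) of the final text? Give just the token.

Answer: gzfba

Derivation:
Hunk 1: at line 7 remove [gyr] add [lvydm,ghemo,riw] -> 16 lines: gzfba hvdfg uvke dinjj xazp djpo iybb lvydm ghemo riw zqvlr jadd kytr lxaka xtfdr dffxo
Hunk 2: at line 6 remove [iybb,lvydm,ghemo] add [gufwf] -> 14 lines: gzfba hvdfg uvke dinjj xazp djpo gufwf riw zqvlr jadd kytr lxaka xtfdr dffxo
Hunk 3: at line 11 remove [lxaka] add [tcazn,ulld,aslfr] -> 16 lines: gzfba hvdfg uvke dinjj xazp djpo gufwf riw zqvlr jadd kytr tcazn ulld aslfr xtfdr dffxo
Hunk 4: at line 1 remove [hvdfg,uvke] add [odf] -> 15 lines: gzfba odf dinjj xazp djpo gufwf riw zqvlr jadd kytr tcazn ulld aslfr xtfdr dffxo
Hunk 5: at line 4 remove [djpo,gufwf,riw] add [vdidu] -> 13 lines: gzfba odf dinjj xazp vdidu zqvlr jadd kytr tcazn ulld aslfr xtfdr dffxo
Hunk 6: at line 1 remove [dinjj,xazp,vdidu] add [cta,ydq,lhyc] -> 13 lines: gzfba odf cta ydq lhyc zqvlr jadd kytr tcazn ulld aslfr xtfdr dffxo
Final line 1: gzfba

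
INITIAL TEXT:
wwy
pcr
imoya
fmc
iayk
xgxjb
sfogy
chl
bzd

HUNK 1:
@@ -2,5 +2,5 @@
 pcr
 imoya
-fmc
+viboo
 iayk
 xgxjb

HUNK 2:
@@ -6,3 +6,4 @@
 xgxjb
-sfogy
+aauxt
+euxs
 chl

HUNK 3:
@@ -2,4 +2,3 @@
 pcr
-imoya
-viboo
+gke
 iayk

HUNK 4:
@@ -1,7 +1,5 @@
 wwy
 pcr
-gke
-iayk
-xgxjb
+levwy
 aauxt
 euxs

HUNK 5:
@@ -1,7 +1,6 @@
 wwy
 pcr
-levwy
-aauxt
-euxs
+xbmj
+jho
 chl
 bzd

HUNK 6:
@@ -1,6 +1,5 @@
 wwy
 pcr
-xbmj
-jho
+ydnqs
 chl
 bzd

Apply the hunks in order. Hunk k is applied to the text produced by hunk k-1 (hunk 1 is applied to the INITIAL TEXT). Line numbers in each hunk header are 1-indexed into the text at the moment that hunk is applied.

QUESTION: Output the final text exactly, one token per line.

Hunk 1: at line 2 remove [fmc] add [viboo] -> 9 lines: wwy pcr imoya viboo iayk xgxjb sfogy chl bzd
Hunk 2: at line 6 remove [sfogy] add [aauxt,euxs] -> 10 lines: wwy pcr imoya viboo iayk xgxjb aauxt euxs chl bzd
Hunk 3: at line 2 remove [imoya,viboo] add [gke] -> 9 lines: wwy pcr gke iayk xgxjb aauxt euxs chl bzd
Hunk 4: at line 1 remove [gke,iayk,xgxjb] add [levwy] -> 7 lines: wwy pcr levwy aauxt euxs chl bzd
Hunk 5: at line 1 remove [levwy,aauxt,euxs] add [xbmj,jho] -> 6 lines: wwy pcr xbmj jho chl bzd
Hunk 6: at line 1 remove [xbmj,jho] add [ydnqs] -> 5 lines: wwy pcr ydnqs chl bzd

Answer: wwy
pcr
ydnqs
chl
bzd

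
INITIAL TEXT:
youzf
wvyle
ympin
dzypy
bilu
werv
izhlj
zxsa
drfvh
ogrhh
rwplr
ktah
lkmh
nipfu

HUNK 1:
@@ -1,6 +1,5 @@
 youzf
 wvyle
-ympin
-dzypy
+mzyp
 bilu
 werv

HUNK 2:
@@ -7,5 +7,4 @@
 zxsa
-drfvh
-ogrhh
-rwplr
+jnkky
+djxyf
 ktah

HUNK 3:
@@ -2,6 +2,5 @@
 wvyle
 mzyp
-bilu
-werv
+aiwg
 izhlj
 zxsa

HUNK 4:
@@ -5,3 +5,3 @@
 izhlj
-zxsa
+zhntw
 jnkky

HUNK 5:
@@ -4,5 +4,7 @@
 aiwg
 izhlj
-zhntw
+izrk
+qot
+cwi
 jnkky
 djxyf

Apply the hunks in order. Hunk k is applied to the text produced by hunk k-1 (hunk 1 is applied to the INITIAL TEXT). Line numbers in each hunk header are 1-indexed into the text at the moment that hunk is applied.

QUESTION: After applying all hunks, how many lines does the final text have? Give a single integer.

Answer: 13

Derivation:
Hunk 1: at line 1 remove [ympin,dzypy] add [mzyp] -> 13 lines: youzf wvyle mzyp bilu werv izhlj zxsa drfvh ogrhh rwplr ktah lkmh nipfu
Hunk 2: at line 7 remove [drfvh,ogrhh,rwplr] add [jnkky,djxyf] -> 12 lines: youzf wvyle mzyp bilu werv izhlj zxsa jnkky djxyf ktah lkmh nipfu
Hunk 3: at line 2 remove [bilu,werv] add [aiwg] -> 11 lines: youzf wvyle mzyp aiwg izhlj zxsa jnkky djxyf ktah lkmh nipfu
Hunk 4: at line 5 remove [zxsa] add [zhntw] -> 11 lines: youzf wvyle mzyp aiwg izhlj zhntw jnkky djxyf ktah lkmh nipfu
Hunk 5: at line 4 remove [zhntw] add [izrk,qot,cwi] -> 13 lines: youzf wvyle mzyp aiwg izhlj izrk qot cwi jnkky djxyf ktah lkmh nipfu
Final line count: 13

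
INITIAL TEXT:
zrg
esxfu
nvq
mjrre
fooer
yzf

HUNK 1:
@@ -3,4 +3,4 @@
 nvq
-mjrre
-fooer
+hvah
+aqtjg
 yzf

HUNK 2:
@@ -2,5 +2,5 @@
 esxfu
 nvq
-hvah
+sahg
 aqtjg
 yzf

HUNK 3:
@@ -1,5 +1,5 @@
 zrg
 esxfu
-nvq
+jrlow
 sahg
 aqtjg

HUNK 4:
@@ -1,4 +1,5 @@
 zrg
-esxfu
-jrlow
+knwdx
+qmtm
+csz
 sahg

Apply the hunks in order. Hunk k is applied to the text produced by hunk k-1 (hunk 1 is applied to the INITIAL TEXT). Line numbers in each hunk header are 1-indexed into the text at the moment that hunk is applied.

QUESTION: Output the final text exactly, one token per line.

Answer: zrg
knwdx
qmtm
csz
sahg
aqtjg
yzf

Derivation:
Hunk 1: at line 3 remove [mjrre,fooer] add [hvah,aqtjg] -> 6 lines: zrg esxfu nvq hvah aqtjg yzf
Hunk 2: at line 2 remove [hvah] add [sahg] -> 6 lines: zrg esxfu nvq sahg aqtjg yzf
Hunk 3: at line 1 remove [nvq] add [jrlow] -> 6 lines: zrg esxfu jrlow sahg aqtjg yzf
Hunk 4: at line 1 remove [esxfu,jrlow] add [knwdx,qmtm,csz] -> 7 lines: zrg knwdx qmtm csz sahg aqtjg yzf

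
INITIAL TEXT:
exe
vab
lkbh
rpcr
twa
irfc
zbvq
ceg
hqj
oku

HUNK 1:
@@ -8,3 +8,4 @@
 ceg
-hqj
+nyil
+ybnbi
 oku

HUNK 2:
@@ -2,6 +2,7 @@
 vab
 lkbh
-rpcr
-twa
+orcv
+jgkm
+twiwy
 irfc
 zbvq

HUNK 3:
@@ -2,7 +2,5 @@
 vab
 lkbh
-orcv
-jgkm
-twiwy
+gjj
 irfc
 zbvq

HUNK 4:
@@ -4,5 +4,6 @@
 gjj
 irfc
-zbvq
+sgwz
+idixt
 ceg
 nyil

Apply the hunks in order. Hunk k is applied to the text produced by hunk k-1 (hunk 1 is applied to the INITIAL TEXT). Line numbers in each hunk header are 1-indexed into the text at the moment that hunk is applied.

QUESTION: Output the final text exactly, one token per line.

Hunk 1: at line 8 remove [hqj] add [nyil,ybnbi] -> 11 lines: exe vab lkbh rpcr twa irfc zbvq ceg nyil ybnbi oku
Hunk 2: at line 2 remove [rpcr,twa] add [orcv,jgkm,twiwy] -> 12 lines: exe vab lkbh orcv jgkm twiwy irfc zbvq ceg nyil ybnbi oku
Hunk 3: at line 2 remove [orcv,jgkm,twiwy] add [gjj] -> 10 lines: exe vab lkbh gjj irfc zbvq ceg nyil ybnbi oku
Hunk 4: at line 4 remove [zbvq] add [sgwz,idixt] -> 11 lines: exe vab lkbh gjj irfc sgwz idixt ceg nyil ybnbi oku

Answer: exe
vab
lkbh
gjj
irfc
sgwz
idixt
ceg
nyil
ybnbi
oku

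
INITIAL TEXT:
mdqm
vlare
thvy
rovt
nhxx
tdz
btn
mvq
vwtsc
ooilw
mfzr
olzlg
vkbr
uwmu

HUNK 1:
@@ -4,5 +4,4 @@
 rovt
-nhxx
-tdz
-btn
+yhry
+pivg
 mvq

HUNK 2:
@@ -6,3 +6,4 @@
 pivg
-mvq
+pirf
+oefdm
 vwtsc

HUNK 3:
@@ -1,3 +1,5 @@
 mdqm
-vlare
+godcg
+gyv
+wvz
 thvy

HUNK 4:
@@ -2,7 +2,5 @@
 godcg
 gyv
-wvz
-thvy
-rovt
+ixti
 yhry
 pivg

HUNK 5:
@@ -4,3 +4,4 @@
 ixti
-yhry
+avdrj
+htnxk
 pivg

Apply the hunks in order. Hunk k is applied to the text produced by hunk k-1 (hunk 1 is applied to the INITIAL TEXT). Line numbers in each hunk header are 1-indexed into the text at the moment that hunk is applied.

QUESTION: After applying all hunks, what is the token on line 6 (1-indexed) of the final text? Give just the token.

Hunk 1: at line 4 remove [nhxx,tdz,btn] add [yhry,pivg] -> 13 lines: mdqm vlare thvy rovt yhry pivg mvq vwtsc ooilw mfzr olzlg vkbr uwmu
Hunk 2: at line 6 remove [mvq] add [pirf,oefdm] -> 14 lines: mdqm vlare thvy rovt yhry pivg pirf oefdm vwtsc ooilw mfzr olzlg vkbr uwmu
Hunk 3: at line 1 remove [vlare] add [godcg,gyv,wvz] -> 16 lines: mdqm godcg gyv wvz thvy rovt yhry pivg pirf oefdm vwtsc ooilw mfzr olzlg vkbr uwmu
Hunk 4: at line 2 remove [wvz,thvy,rovt] add [ixti] -> 14 lines: mdqm godcg gyv ixti yhry pivg pirf oefdm vwtsc ooilw mfzr olzlg vkbr uwmu
Hunk 5: at line 4 remove [yhry] add [avdrj,htnxk] -> 15 lines: mdqm godcg gyv ixti avdrj htnxk pivg pirf oefdm vwtsc ooilw mfzr olzlg vkbr uwmu
Final line 6: htnxk

Answer: htnxk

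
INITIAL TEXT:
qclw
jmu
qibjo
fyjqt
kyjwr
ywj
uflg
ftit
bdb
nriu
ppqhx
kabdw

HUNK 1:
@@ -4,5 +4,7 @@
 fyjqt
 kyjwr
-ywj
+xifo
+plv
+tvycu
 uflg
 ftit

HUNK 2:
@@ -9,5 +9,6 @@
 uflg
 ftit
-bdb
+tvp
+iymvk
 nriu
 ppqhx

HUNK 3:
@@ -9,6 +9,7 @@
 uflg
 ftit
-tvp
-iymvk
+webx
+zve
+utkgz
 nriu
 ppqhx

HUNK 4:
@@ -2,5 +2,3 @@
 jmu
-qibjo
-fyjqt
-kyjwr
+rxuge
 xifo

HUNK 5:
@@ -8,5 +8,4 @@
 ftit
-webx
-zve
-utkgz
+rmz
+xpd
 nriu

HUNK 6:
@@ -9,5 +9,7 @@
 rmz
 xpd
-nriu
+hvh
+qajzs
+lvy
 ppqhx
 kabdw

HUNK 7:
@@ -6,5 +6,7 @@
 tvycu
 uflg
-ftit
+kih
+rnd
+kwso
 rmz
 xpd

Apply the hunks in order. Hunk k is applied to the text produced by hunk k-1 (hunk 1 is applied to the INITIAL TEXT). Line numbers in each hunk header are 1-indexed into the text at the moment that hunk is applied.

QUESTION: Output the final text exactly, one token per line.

Answer: qclw
jmu
rxuge
xifo
plv
tvycu
uflg
kih
rnd
kwso
rmz
xpd
hvh
qajzs
lvy
ppqhx
kabdw

Derivation:
Hunk 1: at line 4 remove [ywj] add [xifo,plv,tvycu] -> 14 lines: qclw jmu qibjo fyjqt kyjwr xifo plv tvycu uflg ftit bdb nriu ppqhx kabdw
Hunk 2: at line 9 remove [bdb] add [tvp,iymvk] -> 15 lines: qclw jmu qibjo fyjqt kyjwr xifo plv tvycu uflg ftit tvp iymvk nriu ppqhx kabdw
Hunk 3: at line 9 remove [tvp,iymvk] add [webx,zve,utkgz] -> 16 lines: qclw jmu qibjo fyjqt kyjwr xifo plv tvycu uflg ftit webx zve utkgz nriu ppqhx kabdw
Hunk 4: at line 2 remove [qibjo,fyjqt,kyjwr] add [rxuge] -> 14 lines: qclw jmu rxuge xifo plv tvycu uflg ftit webx zve utkgz nriu ppqhx kabdw
Hunk 5: at line 8 remove [webx,zve,utkgz] add [rmz,xpd] -> 13 lines: qclw jmu rxuge xifo plv tvycu uflg ftit rmz xpd nriu ppqhx kabdw
Hunk 6: at line 9 remove [nriu] add [hvh,qajzs,lvy] -> 15 lines: qclw jmu rxuge xifo plv tvycu uflg ftit rmz xpd hvh qajzs lvy ppqhx kabdw
Hunk 7: at line 6 remove [ftit] add [kih,rnd,kwso] -> 17 lines: qclw jmu rxuge xifo plv tvycu uflg kih rnd kwso rmz xpd hvh qajzs lvy ppqhx kabdw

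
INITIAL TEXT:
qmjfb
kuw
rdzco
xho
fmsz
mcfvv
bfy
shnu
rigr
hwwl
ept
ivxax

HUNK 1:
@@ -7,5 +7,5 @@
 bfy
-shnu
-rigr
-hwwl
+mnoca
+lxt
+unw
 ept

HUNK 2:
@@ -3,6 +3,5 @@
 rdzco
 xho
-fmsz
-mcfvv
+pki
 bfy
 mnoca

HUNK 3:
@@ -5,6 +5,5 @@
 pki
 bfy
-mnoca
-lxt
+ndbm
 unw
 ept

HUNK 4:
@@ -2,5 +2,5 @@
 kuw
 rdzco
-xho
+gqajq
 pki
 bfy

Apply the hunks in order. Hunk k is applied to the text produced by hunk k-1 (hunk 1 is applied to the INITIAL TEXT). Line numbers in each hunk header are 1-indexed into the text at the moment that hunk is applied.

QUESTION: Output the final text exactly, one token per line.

Hunk 1: at line 7 remove [shnu,rigr,hwwl] add [mnoca,lxt,unw] -> 12 lines: qmjfb kuw rdzco xho fmsz mcfvv bfy mnoca lxt unw ept ivxax
Hunk 2: at line 3 remove [fmsz,mcfvv] add [pki] -> 11 lines: qmjfb kuw rdzco xho pki bfy mnoca lxt unw ept ivxax
Hunk 3: at line 5 remove [mnoca,lxt] add [ndbm] -> 10 lines: qmjfb kuw rdzco xho pki bfy ndbm unw ept ivxax
Hunk 4: at line 2 remove [xho] add [gqajq] -> 10 lines: qmjfb kuw rdzco gqajq pki bfy ndbm unw ept ivxax

Answer: qmjfb
kuw
rdzco
gqajq
pki
bfy
ndbm
unw
ept
ivxax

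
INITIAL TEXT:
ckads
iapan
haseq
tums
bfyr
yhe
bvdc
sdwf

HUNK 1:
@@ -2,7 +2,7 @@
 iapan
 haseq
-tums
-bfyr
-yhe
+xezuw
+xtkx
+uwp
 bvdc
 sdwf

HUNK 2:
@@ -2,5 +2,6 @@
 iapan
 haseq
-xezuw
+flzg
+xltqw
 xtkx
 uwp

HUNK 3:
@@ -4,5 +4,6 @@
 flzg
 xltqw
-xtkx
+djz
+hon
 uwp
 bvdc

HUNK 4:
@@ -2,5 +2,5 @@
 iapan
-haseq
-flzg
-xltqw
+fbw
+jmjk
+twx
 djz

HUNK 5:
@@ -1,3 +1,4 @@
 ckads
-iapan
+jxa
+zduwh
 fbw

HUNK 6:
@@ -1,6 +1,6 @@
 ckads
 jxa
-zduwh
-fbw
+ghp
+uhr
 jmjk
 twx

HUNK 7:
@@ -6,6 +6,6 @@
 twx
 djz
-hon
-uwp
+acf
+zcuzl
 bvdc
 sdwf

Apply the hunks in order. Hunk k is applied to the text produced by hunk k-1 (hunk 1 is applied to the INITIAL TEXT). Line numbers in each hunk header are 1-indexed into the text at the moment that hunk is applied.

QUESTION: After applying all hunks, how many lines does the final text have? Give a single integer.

Hunk 1: at line 2 remove [tums,bfyr,yhe] add [xezuw,xtkx,uwp] -> 8 lines: ckads iapan haseq xezuw xtkx uwp bvdc sdwf
Hunk 2: at line 2 remove [xezuw] add [flzg,xltqw] -> 9 lines: ckads iapan haseq flzg xltqw xtkx uwp bvdc sdwf
Hunk 3: at line 4 remove [xtkx] add [djz,hon] -> 10 lines: ckads iapan haseq flzg xltqw djz hon uwp bvdc sdwf
Hunk 4: at line 2 remove [haseq,flzg,xltqw] add [fbw,jmjk,twx] -> 10 lines: ckads iapan fbw jmjk twx djz hon uwp bvdc sdwf
Hunk 5: at line 1 remove [iapan] add [jxa,zduwh] -> 11 lines: ckads jxa zduwh fbw jmjk twx djz hon uwp bvdc sdwf
Hunk 6: at line 1 remove [zduwh,fbw] add [ghp,uhr] -> 11 lines: ckads jxa ghp uhr jmjk twx djz hon uwp bvdc sdwf
Hunk 7: at line 6 remove [hon,uwp] add [acf,zcuzl] -> 11 lines: ckads jxa ghp uhr jmjk twx djz acf zcuzl bvdc sdwf
Final line count: 11

Answer: 11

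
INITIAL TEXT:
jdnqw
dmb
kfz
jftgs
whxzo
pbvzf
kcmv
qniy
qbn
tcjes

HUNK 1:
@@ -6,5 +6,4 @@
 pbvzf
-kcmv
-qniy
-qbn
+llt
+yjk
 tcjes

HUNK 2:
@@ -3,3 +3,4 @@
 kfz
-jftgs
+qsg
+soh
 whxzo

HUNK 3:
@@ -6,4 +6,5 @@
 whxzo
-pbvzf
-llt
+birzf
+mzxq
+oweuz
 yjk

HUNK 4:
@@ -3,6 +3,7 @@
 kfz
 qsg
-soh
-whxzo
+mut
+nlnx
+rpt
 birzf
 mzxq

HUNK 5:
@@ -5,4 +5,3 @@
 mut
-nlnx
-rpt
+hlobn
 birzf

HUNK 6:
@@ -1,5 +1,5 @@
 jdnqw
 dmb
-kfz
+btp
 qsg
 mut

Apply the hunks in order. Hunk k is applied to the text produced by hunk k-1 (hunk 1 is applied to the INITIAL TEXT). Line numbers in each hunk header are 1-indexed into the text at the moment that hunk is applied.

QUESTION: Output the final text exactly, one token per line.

Hunk 1: at line 6 remove [kcmv,qniy,qbn] add [llt,yjk] -> 9 lines: jdnqw dmb kfz jftgs whxzo pbvzf llt yjk tcjes
Hunk 2: at line 3 remove [jftgs] add [qsg,soh] -> 10 lines: jdnqw dmb kfz qsg soh whxzo pbvzf llt yjk tcjes
Hunk 3: at line 6 remove [pbvzf,llt] add [birzf,mzxq,oweuz] -> 11 lines: jdnqw dmb kfz qsg soh whxzo birzf mzxq oweuz yjk tcjes
Hunk 4: at line 3 remove [soh,whxzo] add [mut,nlnx,rpt] -> 12 lines: jdnqw dmb kfz qsg mut nlnx rpt birzf mzxq oweuz yjk tcjes
Hunk 5: at line 5 remove [nlnx,rpt] add [hlobn] -> 11 lines: jdnqw dmb kfz qsg mut hlobn birzf mzxq oweuz yjk tcjes
Hunk 6: at line 1 remove [kfz] add [btp] -> 11 lines: jdnqw dmb btp qsg mut hlobn birzf mzxq oweuz yjk tcjes

Answer: jdnqw
dmb
btp
qsg
mut
hlobn
birzf
mzxq
oweuz
yjk
tcjes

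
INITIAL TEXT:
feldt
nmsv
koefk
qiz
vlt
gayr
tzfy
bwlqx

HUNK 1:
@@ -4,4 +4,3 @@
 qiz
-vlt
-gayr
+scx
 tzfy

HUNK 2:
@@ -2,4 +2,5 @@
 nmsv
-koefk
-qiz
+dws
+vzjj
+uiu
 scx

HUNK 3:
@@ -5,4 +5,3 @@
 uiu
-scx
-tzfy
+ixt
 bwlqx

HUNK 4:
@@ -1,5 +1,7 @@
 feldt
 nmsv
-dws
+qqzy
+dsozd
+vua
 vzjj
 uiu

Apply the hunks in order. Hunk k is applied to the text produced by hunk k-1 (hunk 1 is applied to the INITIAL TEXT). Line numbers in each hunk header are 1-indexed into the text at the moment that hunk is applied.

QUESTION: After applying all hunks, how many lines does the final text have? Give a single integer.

Answer: 9

Derivation:
Hunk 1: at line 4 remove [vlt,gayr] add [scx] -> 7 lines: feldt nmsv koefk qiz scx tzfy bwlqx
Hunk 2: at line 2 remove [koefk,qiz] add [dws,vzjj,uiu] -> 8 lines: feldt nmsv dws vzjj uiu scx tzfy bwlqx
Hunk 3: at line 5 remove [scx,tzfy] add [ixt] -> 7 lines: feldt nmsv dws vzjj uiu ixt bwlqx
Hunk 4: at line 1 remove [dws] add [qqzy,dsozd,vua] -> 9 lines: feldt nmsv qqzy dsozd vua vzjj uiu ixt bwlqx
Final line count: 9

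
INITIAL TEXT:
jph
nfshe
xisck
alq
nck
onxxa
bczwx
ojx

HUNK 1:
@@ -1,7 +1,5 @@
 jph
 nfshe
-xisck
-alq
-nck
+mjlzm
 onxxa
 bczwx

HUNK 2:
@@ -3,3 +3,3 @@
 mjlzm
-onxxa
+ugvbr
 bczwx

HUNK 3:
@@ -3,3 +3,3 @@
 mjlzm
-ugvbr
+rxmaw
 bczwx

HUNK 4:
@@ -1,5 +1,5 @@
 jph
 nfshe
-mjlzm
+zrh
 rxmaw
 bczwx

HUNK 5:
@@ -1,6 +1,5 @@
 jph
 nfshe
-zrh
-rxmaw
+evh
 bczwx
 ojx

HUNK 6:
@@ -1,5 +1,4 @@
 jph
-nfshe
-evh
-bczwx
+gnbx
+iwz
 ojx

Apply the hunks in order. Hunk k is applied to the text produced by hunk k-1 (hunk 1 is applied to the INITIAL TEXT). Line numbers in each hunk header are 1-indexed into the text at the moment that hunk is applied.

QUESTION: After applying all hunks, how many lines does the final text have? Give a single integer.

Answer: 4

Derivation:
Hunk 1: at line 1 remove [xisck,alq,nck] add [mjlzm] -> 6 lines: jph nfshe mjlzm onxxa bczwx ojx
Hunk 2: at line 3 remove [onxxa] add [ugvbr] -> 6 lines: jph nfshe mjlzm ugvbr bczwx ojx
Hunk 3: at line 3 remove [ugvbr] add [rxmaw] -> 6 lines: jph nfshe mjlzm rxmaw bczwx ojx
Hunk 4: at line 1 remove [mjlzm] add [zrh] -> 6 lines: jph nfshe zrh rxmaw bczwx ojx
Hunk 5: at line 1 remove [zrh,rxmaw] add [evh] -> 5 lines: jph nfshe evh bczwx ojx
Hunk 6: at line 1 remove [nfshe,evh,bczwx] add [gnbx,iwz] -> 4 lines: jph gnbx iwz ojx
Final line count: 4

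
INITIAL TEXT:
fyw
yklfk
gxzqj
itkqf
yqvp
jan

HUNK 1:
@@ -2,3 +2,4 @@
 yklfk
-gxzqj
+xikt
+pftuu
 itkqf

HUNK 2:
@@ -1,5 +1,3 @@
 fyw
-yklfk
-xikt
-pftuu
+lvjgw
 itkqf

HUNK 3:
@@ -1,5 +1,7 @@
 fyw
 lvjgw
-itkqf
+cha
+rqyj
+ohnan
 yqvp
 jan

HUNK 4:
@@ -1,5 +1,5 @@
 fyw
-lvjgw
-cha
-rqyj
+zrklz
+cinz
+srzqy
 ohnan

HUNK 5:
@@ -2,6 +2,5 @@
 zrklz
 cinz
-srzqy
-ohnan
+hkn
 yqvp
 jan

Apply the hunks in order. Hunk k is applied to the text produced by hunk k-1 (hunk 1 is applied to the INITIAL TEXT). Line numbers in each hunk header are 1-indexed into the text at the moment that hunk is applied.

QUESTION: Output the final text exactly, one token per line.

Answer: fyw
zrklz
cinz
hkn
yqvp
jan

Derivation:
Hunk 1: at line 2 remove [gxzqj] add [xikt,pftuu] -> 7 lines: fyw yklfk xikt pftuu itkqf yqvp jan
Hunk 2: at line 1 remove [yklfk,xikt,pftuu] add [lvjgw] -> 5 lines: fyw lvjgw itkqf yqvp jan
Hunk 3: at line 1 remove [itkqf] add [cha,rqyj,ohnan] -> 7 lines: fyw lvjgw cha rqyj ohnan yqvp jan
Hunk 4: at line 1 remove [lvjgw,cha,rqyj] add [zrklz,cinz,srzqy] -> 7 lines: fyw zrklz cinz srzqy ohnan yqvp jan
Hunk 5: at line 2 remove [srzqy,ohnan] add [hkn] -> 6 lines: fyw zrklz cinz hkn yqvp jan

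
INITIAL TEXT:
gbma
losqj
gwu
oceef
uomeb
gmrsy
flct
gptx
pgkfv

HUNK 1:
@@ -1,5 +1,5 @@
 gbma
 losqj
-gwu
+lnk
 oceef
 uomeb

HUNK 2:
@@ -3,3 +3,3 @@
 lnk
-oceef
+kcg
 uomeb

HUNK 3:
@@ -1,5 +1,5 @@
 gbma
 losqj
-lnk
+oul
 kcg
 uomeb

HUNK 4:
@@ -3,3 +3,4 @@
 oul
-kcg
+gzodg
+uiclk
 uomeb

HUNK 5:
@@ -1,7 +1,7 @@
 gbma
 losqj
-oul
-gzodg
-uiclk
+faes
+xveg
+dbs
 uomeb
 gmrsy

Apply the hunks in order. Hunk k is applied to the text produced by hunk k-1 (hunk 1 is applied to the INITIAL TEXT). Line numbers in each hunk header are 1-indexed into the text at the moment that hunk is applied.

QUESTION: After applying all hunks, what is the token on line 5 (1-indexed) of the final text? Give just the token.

Hunk 1: at line 1 remove [gwu] add [lnk] -> 9 lines: gbma losqj lnk oceef uomeb gmrsy flct gptx pgkfv
Hunk 2: at line 3 remove [oceef] add [kcg] -> 9 lines: gbma losqj lnk kcg uomeb gmrsy flct gptx pgkfv
Hunk 3: at line 1 remove [lnk] add [oul] -> 9 lines: gbma losqj oul kcg uomeb gmrsy flct gptx pgkfv
Hunk 4: at line 3 remove [kcg] add [gzodg,uiclk] -> 10 lines: gbma losqj oul gzodg uiclk uomeb gmrsy flct gptx pgkfv
Hunk 5: at line 1 remove [oul,gzodg,uiclk] add [faes,xveg,dbs] -> 10 lines: gbma losqj faes xveg dbs uomeb gmrsy flct gptx pgkfv
Final line 5: dbs

Answer: dbs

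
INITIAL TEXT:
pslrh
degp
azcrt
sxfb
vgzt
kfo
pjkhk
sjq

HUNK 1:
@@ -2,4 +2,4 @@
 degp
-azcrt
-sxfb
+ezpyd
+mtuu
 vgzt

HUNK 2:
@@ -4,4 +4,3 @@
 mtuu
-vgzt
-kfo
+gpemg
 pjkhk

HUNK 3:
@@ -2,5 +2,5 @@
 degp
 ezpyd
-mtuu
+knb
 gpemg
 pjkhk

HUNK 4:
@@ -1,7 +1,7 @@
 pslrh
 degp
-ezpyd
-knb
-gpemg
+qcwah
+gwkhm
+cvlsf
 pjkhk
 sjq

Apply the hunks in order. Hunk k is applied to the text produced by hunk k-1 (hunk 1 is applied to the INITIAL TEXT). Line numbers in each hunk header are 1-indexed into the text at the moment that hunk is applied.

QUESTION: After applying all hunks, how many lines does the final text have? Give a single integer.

Hunk 1: at line 2 remove [azcrt,sxfb] add [ezpyd,mtuu] -> 8 lines: pslrh degp ezpyd mtuu vgzt kfo pjkhk sjq
Hunk 2: at line 4 remove [vgzt,kfo] add [gpemg] -> 7 lines: pslrh degp ezpyd mtuu gpemg pjkhk sjq
Hunk 3: at line 2 remove [mtuu] add [knb] -> 7 lines: pslrh degp ezpyd knb gpemg pjkhk sjq
Hunk 4: at line 1 remove [ezpyd,knb,gpemg] add [qcwah,gwkhm,cvlsf] -> 7 lines: pslrh degp qcwah gwkhm cvlsf pjkhk sjq
Final line count: 7

Answer: 7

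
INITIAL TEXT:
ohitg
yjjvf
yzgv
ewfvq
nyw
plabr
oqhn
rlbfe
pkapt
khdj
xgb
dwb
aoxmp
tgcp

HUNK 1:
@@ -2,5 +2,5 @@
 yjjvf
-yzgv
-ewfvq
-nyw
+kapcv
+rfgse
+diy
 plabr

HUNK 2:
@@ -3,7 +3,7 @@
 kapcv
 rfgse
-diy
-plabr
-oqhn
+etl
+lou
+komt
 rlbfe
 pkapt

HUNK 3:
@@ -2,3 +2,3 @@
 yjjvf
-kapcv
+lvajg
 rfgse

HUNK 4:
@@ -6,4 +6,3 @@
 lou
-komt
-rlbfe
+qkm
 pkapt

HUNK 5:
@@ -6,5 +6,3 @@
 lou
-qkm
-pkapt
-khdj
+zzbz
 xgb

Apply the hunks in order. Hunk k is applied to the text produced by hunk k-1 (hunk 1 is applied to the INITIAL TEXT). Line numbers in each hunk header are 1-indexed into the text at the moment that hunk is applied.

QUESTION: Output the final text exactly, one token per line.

Answer: ohitg
yjjvf
lvajg
rfgse
etl
lou
zzbz
xgb
dwb
aoxmp
tgcp

Derivation:
Hunk 1: at line 2 remove [yzgv,ewfvq,nyw] add [kapcv,rfgse,diy] -> 14 lines: ohitg yjjvf kapcv rfgse diy plabr oqhn rlbfe pkapt khdj xgb dwb aoxmp tgcp
Hunk 2: at line 3 remove [diy,plabr,oqhn] add [etl,lou,komt] -> 14 lines: ohitg yjjvf kapcv rfgse etl lou komt rlbfe pkapt khdj xgb dwb aoxmp tgcp
Hunk 3: at line 2 remove [kapcv] add [lvajg] -> 14 lines: ohitg yjjvf lvajg rfgse etl lou komt rlbfe pkapt khdj xgb dwb aoxmp tgcp
Hunk 4: at line 6 remove [komt,rlbfe] add [qkm] -> 13 lines: ohitg yjjvf lvajg rfgse etl lou qkm pkapt khdj xgb dwb aoxmp tgcp
Hunk 5: at line 6 remove [qkm,pkapt,khdj] add [zzbz] -> 11 lines: ohitg yjjvf lvajg rfgse etl lou zzbz xgb dwb aoxmp tgcp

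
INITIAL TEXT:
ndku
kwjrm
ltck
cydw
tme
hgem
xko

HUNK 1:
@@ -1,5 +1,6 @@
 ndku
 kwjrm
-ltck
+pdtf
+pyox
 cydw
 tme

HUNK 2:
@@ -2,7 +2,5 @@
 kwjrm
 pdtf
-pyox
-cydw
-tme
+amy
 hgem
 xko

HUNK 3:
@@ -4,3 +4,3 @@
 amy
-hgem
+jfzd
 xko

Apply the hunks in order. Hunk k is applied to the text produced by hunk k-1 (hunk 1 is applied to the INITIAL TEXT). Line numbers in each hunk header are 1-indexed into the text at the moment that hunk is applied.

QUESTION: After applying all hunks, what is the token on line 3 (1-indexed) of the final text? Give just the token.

Hunk 1: at line 1 remove [ltck] add [pdtf,pyox] -> 8 lines: ndku kwjrm pdtf pyox cydw tme hgem xko
Hunk 2: at line 2 remove [pyox,cydw,tme] add [amy] -> 6 lines: ndku kwjrm pdtf amy hgem xko
Hunk 3: at line 4 remove [hgem] add [jfzd] -> 6 lines: ndku kwjrm pdtf amy jfzd xko
Final line 3: pdtf

Answer: pdtf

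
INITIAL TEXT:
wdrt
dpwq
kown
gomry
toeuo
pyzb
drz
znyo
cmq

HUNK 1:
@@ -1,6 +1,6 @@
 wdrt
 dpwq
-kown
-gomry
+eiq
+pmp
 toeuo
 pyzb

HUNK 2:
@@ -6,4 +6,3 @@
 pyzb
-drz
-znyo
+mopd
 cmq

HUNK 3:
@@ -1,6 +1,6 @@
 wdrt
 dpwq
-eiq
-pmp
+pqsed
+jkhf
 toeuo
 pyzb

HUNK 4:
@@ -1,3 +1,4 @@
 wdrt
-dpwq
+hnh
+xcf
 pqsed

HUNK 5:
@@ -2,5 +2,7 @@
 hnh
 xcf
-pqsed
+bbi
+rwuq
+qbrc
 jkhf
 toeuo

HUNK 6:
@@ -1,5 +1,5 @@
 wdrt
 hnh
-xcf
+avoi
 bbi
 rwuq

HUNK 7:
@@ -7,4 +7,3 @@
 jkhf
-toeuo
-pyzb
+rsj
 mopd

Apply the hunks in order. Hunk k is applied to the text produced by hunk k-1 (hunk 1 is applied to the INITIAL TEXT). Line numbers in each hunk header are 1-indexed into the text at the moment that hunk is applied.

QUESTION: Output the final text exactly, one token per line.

Answer: wdrt
hnh
avoi
bbi
rwuq
qbrc
jkhf
rsj
mopd
cmq

Derivation:
Hunk 1: at line 1 remove [kown,gomry] add [eiq,pmp] -> 9 lines: wdrt dpwq eiq pmp toeuo pyzb drz znyo cmq
Hunk 2: at line 6 remove [drz,znyo] add [mopd] -> 8 lines: wdrt dpwq eiq pmp toeuo pyzb mopd cmq
Hunk 3: at line 1 remove [eiq,pmp] add [pqsed,jkhf] -> 8 lines: wdrt dpwq pqsed jkhf toeuo pyzb mopd cmq
Hunk 4: at line 1 remove [dpwq] add [hnh,xcf] -> 9 lines: wdrt hnh xcf pqsed jkhf toeuo pyzb mopd cmq
Hunk 5: at line 2 remove [pqsed] add [bbi,rwuq,qbrc] -> 11 lines: wdrt hnh xcf bbi rwuq qbrc jkhf toeuo pyzb mopd cmq
Hunk 6: at line 1 remove [xcf] add [avoi] -> 11 lines: wdrt hnh avoi bbi rwuq qbrc jkhf toeuo pyzb mopd cmq
Hunk 7: at line 7 remove [toeuo,pyzb] add [rsj] -> 10 lines: wdrt hnh avoi bbi rwuq qbrc jkhf rsj mopd cmq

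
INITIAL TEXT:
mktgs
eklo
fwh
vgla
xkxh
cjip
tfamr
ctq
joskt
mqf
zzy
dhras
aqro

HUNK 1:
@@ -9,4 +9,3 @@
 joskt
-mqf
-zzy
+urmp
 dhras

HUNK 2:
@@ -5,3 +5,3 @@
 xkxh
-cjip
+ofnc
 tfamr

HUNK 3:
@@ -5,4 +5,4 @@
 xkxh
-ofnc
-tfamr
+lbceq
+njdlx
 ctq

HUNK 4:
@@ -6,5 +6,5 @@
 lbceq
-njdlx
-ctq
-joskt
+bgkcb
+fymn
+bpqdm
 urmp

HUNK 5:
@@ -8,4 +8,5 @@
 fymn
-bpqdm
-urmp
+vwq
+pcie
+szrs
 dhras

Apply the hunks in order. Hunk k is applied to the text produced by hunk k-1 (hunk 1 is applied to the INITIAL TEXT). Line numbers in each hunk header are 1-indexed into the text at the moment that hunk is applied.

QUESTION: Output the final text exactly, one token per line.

Hunk 1: at line 9 remove [mqf,zzy] add [urmp] -> 12 lines: mktgs eklo fwh vgla xkxh cjip tfamr ctq joskt urmp dhras aqro
Hunk 2: at line 5 remove [cjip] add [ofnc] -> 12 lines: mktgs eklo fwh vgla xkxh ofnc tfamr ctq joskt urmp dhras aqro
Hunk 3: at line 5 remove [ofnc,tfamr] add [lbceq,njdlx] -> 12 lines: mktgs eklo fwh vgla xkxh lbceq njdlx ctq joskt urmp dhras aqro
Hunk 4: at line 6 remove [njdlx,ctq,joskt] add [bgkcb,fymn,bpqdm] -> 12 lines: mktgs eklo fwh vgla xkxh lbceq bgkcb fymn bpqdm urmp dhras aqro
Hunk 5: at line 8 remove [bpqdm,urmp] add [vwq,pcie,szrs] -> 13 lines: mktgs eklo fwh vgla xkxh lbceq bgkcb fymn vwq pcie szrs dhras aqro

Answer: mktgs
eklo
fwh
vgla
xkxh
lbceq
bgkcb
fymn
vwq
pcie
szrs
dhras
aqro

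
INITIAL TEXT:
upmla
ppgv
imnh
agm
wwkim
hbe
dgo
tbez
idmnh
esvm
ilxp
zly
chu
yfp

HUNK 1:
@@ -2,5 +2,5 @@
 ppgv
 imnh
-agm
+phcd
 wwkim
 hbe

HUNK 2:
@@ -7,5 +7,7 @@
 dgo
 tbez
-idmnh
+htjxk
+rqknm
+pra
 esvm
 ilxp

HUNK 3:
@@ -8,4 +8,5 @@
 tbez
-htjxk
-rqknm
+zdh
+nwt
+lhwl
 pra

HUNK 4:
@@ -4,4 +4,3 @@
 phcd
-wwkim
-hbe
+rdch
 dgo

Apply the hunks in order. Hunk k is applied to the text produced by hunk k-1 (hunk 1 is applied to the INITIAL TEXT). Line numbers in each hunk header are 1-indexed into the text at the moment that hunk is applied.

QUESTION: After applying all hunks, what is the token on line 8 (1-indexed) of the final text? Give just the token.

Answer: zdh

Derivation:
Hunk 1: at line 2 remove [agm] add [phcd] -> 14 lines: upmla ppgv imnh phcd wwkim hbe dgo tbez idmnh esvm ilxp zly chu yfp
Hunk 2: at line 7 remove [idmnh] add [htjxk,rqknm,pra] -> 16 lines: upmla ppgv imnh phcd wwkim hbe dgo tbez htjxk rqknm pra esvm ilxp zly chu yfp
Hunk 3: at line 8 remove [htjxk,rqknm] add [zdh,nwt,lhwl] -> 17 lines: upmla ppgv imnh phcd wwkim hbe dgo tbez zdh nwt lhwl pra esvm ilxp zly chu yfp
Hunk 4: at line 4 remove [wwkim,hbe] add [rdch] -> 16 lines: upmla ppgv imnh phcd rdch dgo tbez zdh nwt lhwl pra esvm ilxp zly chu yfp
Final line 8: zdh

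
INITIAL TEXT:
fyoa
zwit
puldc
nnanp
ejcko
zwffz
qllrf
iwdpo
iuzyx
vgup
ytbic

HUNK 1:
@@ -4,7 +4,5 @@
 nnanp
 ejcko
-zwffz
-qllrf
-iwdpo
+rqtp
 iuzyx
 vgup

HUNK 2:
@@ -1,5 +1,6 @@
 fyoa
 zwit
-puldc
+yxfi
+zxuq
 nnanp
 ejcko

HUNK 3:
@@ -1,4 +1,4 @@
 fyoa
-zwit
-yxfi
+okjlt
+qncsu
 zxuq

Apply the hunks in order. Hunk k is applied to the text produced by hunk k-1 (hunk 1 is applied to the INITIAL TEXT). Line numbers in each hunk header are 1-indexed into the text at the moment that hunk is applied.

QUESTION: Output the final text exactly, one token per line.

Hunk 1: at line 4 remove [zwffz,qllrf,iwdpo] add [rqtp] -> 9 lines: fyoa zwit puldc nnanp ejcko rqtp iuzyx vgup ytbic
Hunk 2: at line 1 remove [puldc] add [yxfi,zxuq] -> 10 lines: fyoa zwit yxfi zxuq nnanp ejcko rqtp iuzyx vgup ytbic
Hunk 3: at line 1 remove [zwit,yxfi] add [okjlt,qncsu] -> 10 lines: fyoa okjlt qncsu zxuq nnanp ejcko rqtp iuzyx vgup ytbic

Answer: fyoa
okjlt
qncsu
zxuq
nnanp
ejcko
rqtp
iuzyx
vgup
ytbic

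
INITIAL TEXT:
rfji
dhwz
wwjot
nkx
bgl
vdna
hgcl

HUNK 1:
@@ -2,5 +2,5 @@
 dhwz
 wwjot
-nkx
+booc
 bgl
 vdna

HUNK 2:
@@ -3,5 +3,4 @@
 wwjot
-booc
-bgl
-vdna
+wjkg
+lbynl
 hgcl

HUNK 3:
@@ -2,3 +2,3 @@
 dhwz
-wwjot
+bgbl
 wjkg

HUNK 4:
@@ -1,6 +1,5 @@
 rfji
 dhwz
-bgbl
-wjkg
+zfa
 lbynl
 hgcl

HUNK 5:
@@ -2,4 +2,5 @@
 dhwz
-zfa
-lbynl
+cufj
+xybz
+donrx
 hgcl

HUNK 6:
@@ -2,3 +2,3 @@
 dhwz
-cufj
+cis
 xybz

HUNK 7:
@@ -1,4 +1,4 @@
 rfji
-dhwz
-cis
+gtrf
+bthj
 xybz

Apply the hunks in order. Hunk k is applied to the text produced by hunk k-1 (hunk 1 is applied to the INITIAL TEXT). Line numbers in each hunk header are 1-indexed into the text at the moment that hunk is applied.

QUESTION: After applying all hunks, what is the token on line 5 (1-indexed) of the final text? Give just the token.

Answer: donrx

Derivation:
Hunk 1: at line 2 remove [nkx] add [booc] -> 7 lines: rfji dhwz wwjot booc bgl vdna hgcl
Hunk 2: at line 3 remove [booc,bgl,vdna] add [wjkg,lbynl] -> 6 lines: rfji dhwz wwjot wjkg lbynl hgcl
Hunk 3: at line 2 remove [wwjot] add [bgbl] -> 6 lines: rfji dhwz bgbl wjkg lbynl hgcl
Hunk 4: at line 1 remove [bgbl,wjkg] add [zfa] -> 5 lines: rfji dhwz zfa lbynl hgcl
Hunk 5: at line 2 remove [zfa,lbynl] add [cufj,xybz,donrx] -> 6 lines: rfji dhwz cufj xybz donrx hgcl
Hunk 6: at line 2 remove [cufj] add [cis] -> 6 lines: rfji dhwz cis xybz donrx hgcl
Hunk 7: at line 1 remove [dhwz,cis] add [gtrf,bthj] -> 6 lines: rfji gtrf bthj xybz donrx hgcl
Final line 5: donrx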